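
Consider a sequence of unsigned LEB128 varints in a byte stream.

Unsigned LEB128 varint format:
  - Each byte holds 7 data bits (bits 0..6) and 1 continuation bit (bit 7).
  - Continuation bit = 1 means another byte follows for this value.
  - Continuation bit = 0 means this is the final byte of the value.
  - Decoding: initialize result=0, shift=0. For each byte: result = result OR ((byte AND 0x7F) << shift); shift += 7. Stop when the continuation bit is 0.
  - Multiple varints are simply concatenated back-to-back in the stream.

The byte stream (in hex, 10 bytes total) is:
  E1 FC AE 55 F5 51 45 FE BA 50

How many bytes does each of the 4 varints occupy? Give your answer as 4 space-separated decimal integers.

Answer: 4 2 1 3

Derivation:
  byte[0]=0xE1 cont=1 payload=0x61=97: acc |= 97<<0 -> acc=97 shift=7
  byte[1]=0xFC cont=1 payload=0x7C=124: acc |= 124<<7 -> acc=15969 shift=14
  byte[2]=0xAE cont=1 payload=0x2E=46: acc |= 46<<14 -> acc=769633 shift=21
  byte[3]=0x55 cont=0 payload=0x55=85: acc |= 85<<21 -> acc=179027553 shift=28 [end]
Varint 1: bytes[0:4] = E1 FC AE 55 -> value 179027553 (4 byte(s))
  byte[4]=0xF5 cont=1 payload=0x75=117: acc |= 117<<0 -> acc=117 shift=7
  byte[5]=0x51 cont=0 payload=0x51=81: acc |= 81<<7 -> acc=10485 shift=14 [end]
Varint 2: bytes[4:6] = F5 51 -> value 10485 (2 byte(s))
  byte[6]=0x45 cont=0 payload=0x45=69: acc |= 69<<0 -> acc=69 shift=7 [end]
Varint 3: bytes[6:7] = 45 -> value 69 (1 byte(s))
  byte[7]=0xFE cont=1 payload=0x7E=126: acc |= 126<<0 -> acc=126 shift=7
  byte[8]=0xBA cont=1 payload=0x3A=58: acc |= 58<<7 -> acc=7550 shift=14
  byte[9]=0x50 cont=0 payload=0x50=80: acc |= 80<<14 -> acc=1318270 shift=21 [end]
Varint 4: bytes[7:10] = FE BA 50 -> value 1318270 (3 byte(s))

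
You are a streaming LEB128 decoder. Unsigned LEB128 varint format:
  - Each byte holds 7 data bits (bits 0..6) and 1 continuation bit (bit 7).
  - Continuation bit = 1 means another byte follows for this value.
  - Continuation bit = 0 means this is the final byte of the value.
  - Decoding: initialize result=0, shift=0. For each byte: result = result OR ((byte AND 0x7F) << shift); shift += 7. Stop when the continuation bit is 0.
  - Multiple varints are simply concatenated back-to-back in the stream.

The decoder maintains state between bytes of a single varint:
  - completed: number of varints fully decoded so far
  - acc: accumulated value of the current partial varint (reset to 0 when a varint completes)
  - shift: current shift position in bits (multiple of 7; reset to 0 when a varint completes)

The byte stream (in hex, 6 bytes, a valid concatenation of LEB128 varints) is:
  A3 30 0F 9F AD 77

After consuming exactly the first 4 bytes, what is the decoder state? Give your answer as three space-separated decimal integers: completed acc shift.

Answer: 2 31 7

Derivation:
byte[0]=0xA3 cont=1 payload=0x23: acc |= 35<<0 -> completed=0 acc=35 shift=7
byte[1]=0x30 cont=0 payload=0x30: varint #1 complete (value=6179); reset -> completed=1 acc=0 shift=0
byte[2]=0x0F cont=0 payload=0x0F: varint #2 complete (value=15); reset -> completed=2 acc=0 shift=0
byte[3]=0x9F cont=1 payload=0x1F: acc |= 31<<0 -> completed=2 acc=31 shift=7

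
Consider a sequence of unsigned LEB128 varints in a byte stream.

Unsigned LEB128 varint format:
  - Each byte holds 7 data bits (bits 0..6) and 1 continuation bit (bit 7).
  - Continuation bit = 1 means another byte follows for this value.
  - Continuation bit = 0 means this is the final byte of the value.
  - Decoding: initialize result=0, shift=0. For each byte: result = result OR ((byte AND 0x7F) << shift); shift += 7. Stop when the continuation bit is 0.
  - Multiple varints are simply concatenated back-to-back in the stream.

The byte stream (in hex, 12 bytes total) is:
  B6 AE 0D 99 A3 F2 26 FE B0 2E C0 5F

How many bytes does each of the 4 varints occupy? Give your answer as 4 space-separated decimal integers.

Answer: 3 4 3 2

Derivation:
  byte[0]=0xB6 cont=1 payload=0x36=54: acc |= 54<<0 -> acc=54 shift=7
  byte[1]=0xAE cont=1 payload=0x2E=46: acc |= 46<<7 -> acc=5942 shift=14
  byte[2]=0x0D cont=0 payload=0x0D=13: acc |= 13<<14 -> acc=218934 shift=21 [end]
Varint 1: bytes[0:3] = B6 AE 0D -> value 218934 (3 byte(s))
  byte[3]=0x99 cont=1 payload=0x19=25: acc |= 25<<0 -> acc=25 shift=7
  byte[4]=0xA3 cont=1 payload=0x23=35: acc |= 35<<7 -> acc=4505 shift=14
  byte[5]=0xF2 cont=1 payload=0x72=114: acc |= 114<<14 -> acc=1872281 shift=21
  byte[6]=0x26 cont=0 payload=0x26=38: acc |= 38<<21 -> acc=81564057 shift=28 [end]
Varint 2: bytes[3:7] = 99 A3 F2 26 -> value 81564057 (4 byte(s))
  byte[7]=0xFE cont=1 payload=0x7E=126: acc |= 126<<0 -> acc=126 shift=7
  byte[8]=0xB0 cont=1 payload=0x30=48: acc |= 48<<7 -> acc=6270 shift=14
  byte[9]=0x2E cont=0 payload=0x2E=46: acc |= 46<<14 -> acc=759934 shift=21 [end]
Varint 3: bytes[7:10] = FE B0 2E -> value 759934 (3 byte(s))
  byte[10]=0xC0 cont=1 payload=0x40=64: acc |= 64<<0 -> acc=64 shift=7
  byte[11]=0x5F cont=0 payload=0x5F=95: acc |= 95<<7 -> acc=12224 shift=14 [end]
Varint 4: bytes[10:12] = C0 5F -> value 12224 (2 byte(s))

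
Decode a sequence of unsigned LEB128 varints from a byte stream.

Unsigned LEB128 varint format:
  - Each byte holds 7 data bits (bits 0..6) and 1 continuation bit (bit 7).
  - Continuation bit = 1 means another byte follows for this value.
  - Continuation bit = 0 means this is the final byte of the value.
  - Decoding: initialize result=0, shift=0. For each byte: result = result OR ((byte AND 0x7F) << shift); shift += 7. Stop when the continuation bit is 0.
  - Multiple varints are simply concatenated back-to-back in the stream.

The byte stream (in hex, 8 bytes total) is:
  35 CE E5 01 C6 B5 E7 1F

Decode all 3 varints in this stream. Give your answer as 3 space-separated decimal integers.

  byte[0]=0x35 cont=0 payload=0x35=53: acc |= 53<<0 -> acc=53 shift=7 [end]
Varint 1: bytes[0:1] = 35 -> value 53 (1 byte(s))
  byte[1]=0xCE cont=1 payload=0x4E=78: acc |= 78<<0 -> acc=78 shift=7
  byte[2]=0xE5 cont=1 payload=0x65=101: acc |= 101<<7 -> acc=13006 shift=14
  byte[3]=0x01 cont=0 payload=0x01=1: acc |= 1<<14 -> acc=29390 shift=21 [end]
Varint 2: bytes[1:4] = CE E5 01 -> value 29390 (3 byte(s))
  byte[4]=0xC6 cont=1 payload=0x46=70: acc |= 70<<0 -> acc=70 shift=7
  byte[5]=0xB5 cont=1 payload=0x35=53: acc |= 53<<7 -> acc=6854 shift=14
  byte[6]=0xE7 cont=1 payload=0x67=103: acc |= 103<<14 -> acc=1694406 shift=21
  byte[7]=0x1F cont=0 payload=0x1F=31: acc |= 31<<21 -> acc=66706118 shift=28 [end]
Varint 3: bytes[4:8] = C6 B5 E7 1F -> value 66706118 (4 byte(s))

Answer: 53 29390 66706118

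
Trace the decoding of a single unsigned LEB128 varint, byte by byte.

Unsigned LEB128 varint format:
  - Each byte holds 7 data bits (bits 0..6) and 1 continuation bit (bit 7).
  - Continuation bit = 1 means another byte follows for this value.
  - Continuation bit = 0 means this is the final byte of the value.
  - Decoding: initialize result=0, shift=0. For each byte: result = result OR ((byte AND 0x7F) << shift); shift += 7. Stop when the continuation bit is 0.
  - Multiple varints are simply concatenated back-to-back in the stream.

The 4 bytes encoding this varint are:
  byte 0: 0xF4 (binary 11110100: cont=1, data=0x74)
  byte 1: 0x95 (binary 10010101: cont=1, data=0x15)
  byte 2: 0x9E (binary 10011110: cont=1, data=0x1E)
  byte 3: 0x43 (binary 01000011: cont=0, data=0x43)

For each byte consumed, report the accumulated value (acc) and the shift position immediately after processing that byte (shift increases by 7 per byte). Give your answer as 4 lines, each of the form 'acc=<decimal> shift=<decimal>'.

Answer: acc=116 shift=7
acc=2804 shift=14
acc=494324 shift=21
acc=141003508 shift=28

Derivation:
byte 0=0xF4: payload=0x74=116, contrib = 116<<0 = 116; acc -> 116, shift -> 7
byte 1=0x95: payload=0x15=21, contrib = 21<<7 = 2688; acc -> 2804, shift -> 14
byte 2=0x9E: payload=0x1E=30, contrib = 30<<14 = 491520; acc -> 494324, shift -> 21
byte 3=0x43: payload=0x43=67, contrib = 67<<21 = 140509184; acc -> 141003508, shift -> 28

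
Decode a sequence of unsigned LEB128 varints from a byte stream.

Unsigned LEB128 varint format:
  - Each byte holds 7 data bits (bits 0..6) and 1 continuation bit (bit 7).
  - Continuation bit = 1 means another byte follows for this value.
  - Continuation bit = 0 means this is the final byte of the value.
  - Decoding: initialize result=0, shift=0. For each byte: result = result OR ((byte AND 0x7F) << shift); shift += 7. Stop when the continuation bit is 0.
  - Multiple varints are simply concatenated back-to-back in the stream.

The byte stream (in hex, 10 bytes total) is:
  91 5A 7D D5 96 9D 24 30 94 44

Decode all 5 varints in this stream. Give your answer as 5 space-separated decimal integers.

  byte[0]=0x91 cont=1 payload=0x11=17: acc |= 17<<0 -> acc=17 shift=7
  byte[1]=0x5A cont=0 payload=0x5A=90: acc |= 90<<7 -> acc=11537 shift=14 [end]
Varint 1: bytes[0:2] = 91 5A -> value 11537 (2 byte(s))
  byte[2]=0x7D cont=0 payload=0x7D=125: acc |= 125<<0 -> acc=125 shift=7 [end]
Varint 2: bytes[2:3] = 7D -> value 125 (1 byte(s))
  byte[3]=0xD5 cont=1 payload=0x55=85: acc |= 85<<0 -> acc=85 shift=7
  byte[4]=0x96 cont=1 payload=0x16=22: acc |= 22<<7 -> acc=2901 shift=14
  byte[5]=0x9D cont=1 payload=0x1D=29: acc |= 29<<14 -> acc=478037 shift=21
  byte[6]=0x24 cont=0 payload=0x24=36: acc |= 36<<21 -> acc=75975509 shift=28 [end]
Varint 3: bytes[3:7] = D5 96 9D 24 -> value 75975509 (4 byte(s))
  byte[7]=0x30 cont=0 payload=0x30=48: acc |= 48<<0 -> acc=48 shift=7 [end]
Varint 4: bytes[7:8] = 30 -> value 48 (1 byte(s))
  byte[8]=0x94 cont=1 payload=0x14=20: acc |= 20<<0 -> acc=20 shift=7
  byte[9]=0x44 cont=0 payload=0x44=68: acc |= 68<<7 -> acc=8724 shift=14 [end]
Varint 5: bytes[8:10] = 94 44 -> value 8724 (2 byte(s))

Answer: 11537 125 75975509 48 8724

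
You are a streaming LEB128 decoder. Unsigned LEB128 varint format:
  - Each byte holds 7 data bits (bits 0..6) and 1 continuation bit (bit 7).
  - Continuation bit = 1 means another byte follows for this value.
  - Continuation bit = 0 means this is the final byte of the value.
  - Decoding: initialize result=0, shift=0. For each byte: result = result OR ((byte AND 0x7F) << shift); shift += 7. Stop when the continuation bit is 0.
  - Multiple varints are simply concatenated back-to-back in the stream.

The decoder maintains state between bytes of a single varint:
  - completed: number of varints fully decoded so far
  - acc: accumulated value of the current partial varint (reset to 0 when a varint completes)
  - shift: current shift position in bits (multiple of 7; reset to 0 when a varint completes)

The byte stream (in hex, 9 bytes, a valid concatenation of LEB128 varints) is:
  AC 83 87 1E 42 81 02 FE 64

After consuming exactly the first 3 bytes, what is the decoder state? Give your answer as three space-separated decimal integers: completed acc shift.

Answer: 0 115116 21

Derivation:
byte[0]=0xAC cont=1 payload=0x2C: acc |= 44<<0 -> completed=0 acc=44 shift=7
byte[1]=0x83 cont=1 payload=0x03: acc |= 3<<7 -> completed=0 acc=428 shift=14
byte[2]=0x87 cont=1 payload=0x07: acc |= 7<<14 -> completed=0 acc=115116 shift=21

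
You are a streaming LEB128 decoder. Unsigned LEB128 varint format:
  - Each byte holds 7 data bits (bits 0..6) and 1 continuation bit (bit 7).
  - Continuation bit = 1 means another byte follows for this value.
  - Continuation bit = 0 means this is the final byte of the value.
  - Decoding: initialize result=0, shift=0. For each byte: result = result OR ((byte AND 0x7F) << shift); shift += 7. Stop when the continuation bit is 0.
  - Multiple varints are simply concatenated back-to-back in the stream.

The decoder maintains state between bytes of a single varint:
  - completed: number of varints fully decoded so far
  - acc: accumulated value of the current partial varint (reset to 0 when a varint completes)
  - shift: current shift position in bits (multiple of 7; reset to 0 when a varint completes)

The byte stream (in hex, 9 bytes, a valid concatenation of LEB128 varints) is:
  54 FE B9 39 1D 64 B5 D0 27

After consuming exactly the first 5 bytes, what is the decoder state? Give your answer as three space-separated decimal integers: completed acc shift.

byte[0]=0x54 cont=0 payload=0x54: varint #1 complete (value=84); reset -> completed=1 acc=0 shift=0
byte[1]=0xFE cont=1 payload=0x7E: acc |= 126<<0 -> completed=1 acc=126 shift=7
byte[2]=0xB9 cont=1 payload=0x39: acc |= 57<<7 -> completed=1 acc=7422 shift=14
byte[3]=0x39 cont=0 payload=0x39: varint #2 complete (value=941310); reset -> completed=2 acc=0 shift=0
byte[4]=0x1D cont=0 payload=0x1D: varint #3 complete (value=29); reset -> completed=3 acc=0 shift=0

Answer: 3 0 0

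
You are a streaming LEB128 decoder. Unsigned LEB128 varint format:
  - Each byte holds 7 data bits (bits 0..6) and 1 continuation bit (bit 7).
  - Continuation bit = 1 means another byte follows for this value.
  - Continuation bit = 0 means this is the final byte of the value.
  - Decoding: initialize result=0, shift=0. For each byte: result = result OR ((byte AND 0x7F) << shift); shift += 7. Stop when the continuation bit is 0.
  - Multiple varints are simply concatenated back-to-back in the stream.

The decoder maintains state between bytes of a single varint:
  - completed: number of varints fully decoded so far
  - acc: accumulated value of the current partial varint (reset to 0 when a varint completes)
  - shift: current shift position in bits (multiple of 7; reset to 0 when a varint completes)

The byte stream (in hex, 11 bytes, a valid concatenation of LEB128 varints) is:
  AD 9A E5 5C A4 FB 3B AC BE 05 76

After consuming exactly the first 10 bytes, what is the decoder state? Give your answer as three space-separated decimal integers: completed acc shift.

Answer: 3 0 0

Derivation:
byte[0]=0xAD cont=1 payload=0x2D: acc |= 45<<0 -> completed=0 acc=45 shift=7
byte[1]=0x9A cont=1 payload=0x1A: acc |= 26<<7 -> completed=0 acc=3373 shift=14
byte[2]=0xE5 cont=1 payload=0x65: acc |= 101<<14 -> completed=0 acc=1658157 shift=21
byte[3]=0x5C cont=0 payload=0x5C: varint #1 complete (value=194596141); reset -> completed=1 acc=0 shift=0
byte[4]=0xA4 cont=1 payload=0x24: acc |= 36<<0 -> completed=1 acc=36 shift=7
byte[5]=0xFB cont=1 payload=0x7B: acc |= 123<<7 -> completed=1 acc=15780 shift=14
byte[6]=0x3B cont=0 payload=0x3B: varint #2 complete (value=982436); reset -> completed=2 acc=0 shift=0
byte[7]=0xAC cont=1 payload=0x2C: acc |= 44<<0 -> completed=2 acc=44 shift=7
byte[8]=0xBE cont=1 payload=0x3E: acc |= 62<<7 -> completed=2 acc=7980 shift=14
byte[9]=0x05 cont=0 payload=0x05: varint #3 complete (value=89900); reset -> completed=3 acc=0 shift=0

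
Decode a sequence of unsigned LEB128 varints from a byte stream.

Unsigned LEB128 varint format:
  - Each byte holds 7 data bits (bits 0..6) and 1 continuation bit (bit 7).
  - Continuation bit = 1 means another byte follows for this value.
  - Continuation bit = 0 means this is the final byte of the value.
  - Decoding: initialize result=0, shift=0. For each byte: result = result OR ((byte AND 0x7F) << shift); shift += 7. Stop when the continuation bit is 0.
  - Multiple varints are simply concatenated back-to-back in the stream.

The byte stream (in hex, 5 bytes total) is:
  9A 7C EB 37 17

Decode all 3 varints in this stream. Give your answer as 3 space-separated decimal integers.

  byte[0]=0x9A cont=1 payload=0x1A=26: acc |= 26<<0 -> acc=26 shift=7
  byte[1]=0x7C cont=0 payload=0x7C=124: acc |= 124<<7 -> acc=15898 shift=14 [end]
Varint 1: bytes[0:2] = 9A 7C -> value 15898 (2 byte(s))
  byte[2]=0xEB cont=1 payload=0x6B=107: acc |= 107<<0 -> acc=107 shift=7
  byte[3]=0x37 cont=0 payload=0x37=55: acc |= 55<<7 -> acc=7147 shift=14 [end]
Varint 2: bytes[2:4] = EB 37 -> value 7147 (2 byte(s))
  byte[4]=0x17 cont=0 payload=0x17=23: acc |= 23<<0 -> acc=23 shift=7 [end]
Varint 3: bytes[4:5] = 17 -> value 23 (1 byte(s))

Answer: 15898 7147 23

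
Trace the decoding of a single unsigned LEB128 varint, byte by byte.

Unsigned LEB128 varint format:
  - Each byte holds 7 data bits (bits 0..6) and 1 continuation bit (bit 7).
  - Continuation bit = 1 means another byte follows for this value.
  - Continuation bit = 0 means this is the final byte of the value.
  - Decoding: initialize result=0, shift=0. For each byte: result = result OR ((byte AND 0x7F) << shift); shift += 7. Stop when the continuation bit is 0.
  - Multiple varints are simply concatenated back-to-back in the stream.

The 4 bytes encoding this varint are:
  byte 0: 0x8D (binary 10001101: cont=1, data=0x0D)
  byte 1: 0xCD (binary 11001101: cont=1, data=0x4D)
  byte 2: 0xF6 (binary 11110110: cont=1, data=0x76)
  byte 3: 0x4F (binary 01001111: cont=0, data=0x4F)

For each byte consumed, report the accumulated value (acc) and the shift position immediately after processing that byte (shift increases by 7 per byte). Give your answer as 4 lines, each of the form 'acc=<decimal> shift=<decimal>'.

Answer: acc=13 shift=7
acc=9869 shift=14
acc=1943181 shift=21
acc=167618189 shift=28

Derivation:
byte 0=0x8D: payload=0x0D=13, contrib = 13<<0 = 13; acc -> 13, shift -> 7
byte 1=0xCD: payload=0x4D=77, contrib = 77<<7 = 9856; acc -> 9869, shift -> 14
byte 2=0xF6: payload=0x76=118, contrib = 118<<14 = 1933312; acc -> 1943181, shift -> 21
byte 3=0x4F: payload=0x4F=79, contrib = 79<<21 = 165675008; acc -> 167618189, shift -> 28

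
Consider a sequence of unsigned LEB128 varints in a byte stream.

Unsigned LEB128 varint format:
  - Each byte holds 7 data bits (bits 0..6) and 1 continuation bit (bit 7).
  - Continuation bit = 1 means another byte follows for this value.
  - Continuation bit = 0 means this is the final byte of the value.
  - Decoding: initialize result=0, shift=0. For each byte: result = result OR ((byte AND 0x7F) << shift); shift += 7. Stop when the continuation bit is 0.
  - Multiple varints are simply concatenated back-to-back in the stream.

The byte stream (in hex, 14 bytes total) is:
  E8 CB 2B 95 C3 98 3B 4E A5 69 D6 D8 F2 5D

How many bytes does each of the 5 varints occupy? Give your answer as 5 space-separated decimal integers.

  byte[0]=0xE8 cont=1 payload=0x68=104: acc |= 104<<0 -> acc=104 shift=7
  byte[1]=0xCB cont=1 payload=0x4B=75: acc |= 75<<7 -> acc=9704 shift=14
  byte[2]=0x2B cont=0 payload=0x2B=43: acc |= 43<<14 -> acc=714216 shift=21 [end]
Varint 1: bytes[0:3] = E8 CB 2B -> value 714216 (3 byte(s))
  byte[3]=0x95 cont=1 payload=0x15=21: acc |= 21<<0 -> acc=21 shift=7
  byte[4]=0xC3 cont=1 payload=0x43=67: acc |= 67<<7 -> acc=8597 shift=14
  byte[5]=0x98 cont=1 payload=0x18=24: acc |= 24<<14 -> acc=401813 shift=21
  byte[6]=0x3B cont=0 payload=0x3B=59: acc |= 59<<21 -> acc=124133781 shift=28 [end]
Varint 2: bytes[3:7] = 95 C3 98 3B -> value 124133781 (4 byte(s))
  byte[7]=0x4E cont=0 payload=0x4E=78: acc |= 78<<0 -> acc=78 shift=7 [end]
Varint 3: bytes[7:8] = 4E -> value 78 (1 byte(s))
  byte[8]=0xA5 cont=1 payload=0x25=37: acc |= 37<<0 -> acc=37 shift=7
  byte[9]=0x69 cont=0 payload=0x69=105: acc |= 105<<7 -> acc=13477 shift=14 [end]
Varint 4: bytes[8:10] = A5 69 -> value 13477 (2 byte(s))
  byte[10]=0xD6 cont=1 payload=0x56=86: acc |= 86<<0 -> acc=86 shift=7
  byte[11]=0xD8 cont=1 payload=0x58=88: acc |= 88<<7 -> acc=11350 shift=14
  byte[12]=0xF2 cont=1 payload=0x72=114: acc |= 114<<14 -> acc=1879126 shift=21
  byte[13]=0x5D cont=0 payload=0x5D=93: acc |= 93<<21 -> acc=196914262 shift=28 [end]
Varint 5: bytes[10:14] = D6 D8 F2 5D -> value 196914262 (4 byte(s))

Answer: 3 4 1 2 4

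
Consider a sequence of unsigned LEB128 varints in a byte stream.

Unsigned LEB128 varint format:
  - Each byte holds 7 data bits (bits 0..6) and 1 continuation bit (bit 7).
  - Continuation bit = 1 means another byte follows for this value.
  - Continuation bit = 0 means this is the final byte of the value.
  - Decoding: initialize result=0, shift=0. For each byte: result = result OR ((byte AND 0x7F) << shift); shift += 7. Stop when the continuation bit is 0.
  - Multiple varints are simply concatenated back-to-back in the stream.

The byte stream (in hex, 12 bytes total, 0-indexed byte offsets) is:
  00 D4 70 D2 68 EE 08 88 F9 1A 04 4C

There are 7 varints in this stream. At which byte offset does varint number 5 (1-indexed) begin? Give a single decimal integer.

  byte[0]=0x00 cont=0 payload=0x00=0: acc |= 0<<0 -> acc=0 shift=7 [end]
Varint 1: bytes[0:1] = 00 -> value 0 (1 byte(s))
  byte[1]=0xD4 cont=1 payload=0x54=84: acc |= 84<<0 -> acc=84 shift=7
  byte[2]=0x70 cont=0 payload=0x70=112: acc |= 112<<7 -> acc=14420 shift=14 [end]
Varint 2: bytes[1:3] = D4 70 -> value 14420 (2 byte(s))
  byte[3]=0xD2 cont=1 payload=0x52=82: acc |= 82<<0 -> acc=82 shift=7
  byte[4]=0x68 cont=0 payload=0x68=104: acc |= 104<<7 -> acc=13394 shift=14 [end]
Varint 3: bytes[3:5] = D2 68 -> value 13394 (2 byte(s))
  byte[5]=0xEE cont=1 payload=0x6E=110: acc |= 110<<0 -> acc=110 shift=7
  byte[6]=0x08 cont=0 payload=0x08=8: acc |= 8<<7 -> acc=1134 shift=14 [end]
Varint 4: bytes[5:7] = EE 08 -> value 1134 (2 byte(s))
  byte[7]=0x88 cont=1 payload=0x08=8: acc |= 8<<0 -> acc=8 shift=7
  byte[8]=0xF9 cont=1 payload=0x79=121: acc |= 121<<7 -> acc=15496 shift=14
  byte[9]=0x1A cont=0 payload=0x1A=26: acc |= 26<<14 -> acc=441480 shift=21 [end]
Varint 5: bytes[7:10] = 88 F9 1A -> value 441480 (3 byte(s))
  byte[10]=0x04 cont=0 payload=0x04=4: acc |= 4<<0 -> acc=4 shift=7 [end]
Varint 6: bytes[10:11] = 04 -> value 4 (1 byte(s))
  byte[11]=0x4C cont=0 payload=0x4C=76: acc |= 76<<0 -> acc=76 shift=7 [end]
Varint 7: bytes[11:12] = 4C -> value 76 (1 byte(s))

Answer: 7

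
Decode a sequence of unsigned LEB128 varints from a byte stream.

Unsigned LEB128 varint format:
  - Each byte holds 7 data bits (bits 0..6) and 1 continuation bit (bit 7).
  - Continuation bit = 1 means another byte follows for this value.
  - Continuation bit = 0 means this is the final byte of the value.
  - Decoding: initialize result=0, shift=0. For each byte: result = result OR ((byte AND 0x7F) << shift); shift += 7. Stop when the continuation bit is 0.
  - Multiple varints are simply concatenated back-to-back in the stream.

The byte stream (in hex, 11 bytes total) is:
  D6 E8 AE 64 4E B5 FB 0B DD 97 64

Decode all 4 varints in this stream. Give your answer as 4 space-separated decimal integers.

  byte[0]=0xD6 cont=1 payload=0x56=86: acc |= 86<<0 -> acc=86 shift=7
  byte[1]=0xE8 cont=1 payload=0x68=104: acc |= 104<<7 -> acc=13398 shift=14
  byte[2]=0xAE cont=1 payload=0x2E=46: acc |= 46<<14 -> acc=767062 shift=21
  byte[3]=0x64 cont=0 payload=0x64=100: acc |= 100<<21 -> acc=210482262 shift=28 [end]
Varint 1: bytes[0:4] = D6 E8 AE 64 -> value 210482262 (4 byte(s))
  byte[4]=0x4E cont=0 payload=0x4E=78: acc |= 78<<0 -> acc=78 shift=7 [end]
Varint 2: bytes[4:5] = 4E -> value 78 (1 byte(s))
  byte[5]=0xB5 cont=1 payload=0x35=53: acc |= 53<<0 -> acc=53 shift=7
  byte[6]=0xFB cont=1 payload=0x7B=123: acc |= 123<<7 -> acc=15797 shift=14
  byte[7]=0x0B cont=0 payload=0x0B=11: acc |= 11<<14 -> acc=196021 shift=21 [end]
Varint 3: bytes[5:8] = B5 FB 0B -> value 196021 (3 byte(s))
  byte[8]=0xDD cont=1 payload=0x5D=93: acc |= 93<<0 -> acc=93 shift=7
  byte[9]=0x97 cont=1 payload=0x17=23: acc |= 23<<7 -> acc=3037 shift=14
  byte[10]=0x64 cont=0 payload=0x64=100: acc |= 100<<14 -> acc=1641437 shift=21 [end]
Varint 4: bytes[8:11] = DD 97 64 -> value 1641437 (3 byte(s))

Answer: 210482262 78 196021 1641437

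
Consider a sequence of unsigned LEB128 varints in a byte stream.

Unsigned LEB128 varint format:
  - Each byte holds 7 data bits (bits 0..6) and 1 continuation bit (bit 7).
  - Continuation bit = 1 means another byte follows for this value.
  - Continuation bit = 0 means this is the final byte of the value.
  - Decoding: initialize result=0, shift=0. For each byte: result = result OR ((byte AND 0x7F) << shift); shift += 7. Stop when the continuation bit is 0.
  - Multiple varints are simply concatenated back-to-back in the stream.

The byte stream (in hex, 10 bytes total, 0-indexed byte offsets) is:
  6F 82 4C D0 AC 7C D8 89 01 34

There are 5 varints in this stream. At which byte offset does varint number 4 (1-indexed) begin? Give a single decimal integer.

  byte[0]=0x6F cont=0 payload=0x6F=111: acc |= 111<<0 -> acc=111 shift=7 [end]
Varint 1: bytes[0:1] = 6F -> value 111 (1 byte(s))
  byte[1]=0x82 cont=1 payload=0x02=2: acc |= 2<<0 -> acc=2 shift=7
  byte[2]=0x4C cont=0 payload=0x4C=76: acc |= 76<<7 -> acc=9730 shift=14 [end]
Varint 2: bytes[1:3] = 82 4C -> value 9730 (2 byte(s))
  byte[3]=0xD0 cont=1 payload=0x50=80: acc |= 80<<0 -> acc=80 shift=7
  byte[4]=0xAC cont=1 payload=0x2C=44: acc |= 44<<7 -> acc=5712 shift=14
  byte[5]=0x7C cont=0 payload=0x7C=124: acc |= 124<<14 -> acc=2037328 shift=21 [end]
Varint 3: bytes[3:6] = D0 AC 7C -> value 2037328 (3 byte(s))
  byte[6]=0xD8 cont=1 payload=0x58=88: acc |= 88<<0 -> acc=88 shift=7
  byte[7]=0x89 cont=1 payload=0x09=9: acc |= 9<<7 -> acc=1240 shift=14
  byte[8]=0x01 cont=0 payload=0x01=1: acc |= 1<<14 -> acc=17624 shift=21 [end]
Varint 4: bytes[6:9] = D8 89 01 -> value 17624 (3 byte(s))
  byte[9]=0x34 cont=0 payload=0x34=52: acc |= 52<<0 -> acc=52 shift=7 [end]
Varint 5: bytes[9:10] = 34 -> value 52 (1 byte(s))

Answer: 6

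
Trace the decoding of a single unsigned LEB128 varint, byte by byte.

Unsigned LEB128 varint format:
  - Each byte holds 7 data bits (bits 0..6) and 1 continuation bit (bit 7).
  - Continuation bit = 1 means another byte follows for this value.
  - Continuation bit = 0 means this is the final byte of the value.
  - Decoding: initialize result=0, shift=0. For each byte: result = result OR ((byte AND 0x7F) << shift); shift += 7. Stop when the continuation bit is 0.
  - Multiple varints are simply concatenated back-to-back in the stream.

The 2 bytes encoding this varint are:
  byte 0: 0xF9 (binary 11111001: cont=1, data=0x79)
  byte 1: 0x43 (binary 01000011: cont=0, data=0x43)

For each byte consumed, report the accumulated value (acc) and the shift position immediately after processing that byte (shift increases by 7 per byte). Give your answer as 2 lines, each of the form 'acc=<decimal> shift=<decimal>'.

Answer: acc=121 shift=7
acc=8697 shift=14

Derivation:
byte 0=0xF9: payload=0x79=121, contrib = 121<<0 = 121; acc -> 121, shift -> 7
byte 1=0x43: payload=0x43=67, contrib = 67<<7 = 8576; acc -> 8697, shift -> 14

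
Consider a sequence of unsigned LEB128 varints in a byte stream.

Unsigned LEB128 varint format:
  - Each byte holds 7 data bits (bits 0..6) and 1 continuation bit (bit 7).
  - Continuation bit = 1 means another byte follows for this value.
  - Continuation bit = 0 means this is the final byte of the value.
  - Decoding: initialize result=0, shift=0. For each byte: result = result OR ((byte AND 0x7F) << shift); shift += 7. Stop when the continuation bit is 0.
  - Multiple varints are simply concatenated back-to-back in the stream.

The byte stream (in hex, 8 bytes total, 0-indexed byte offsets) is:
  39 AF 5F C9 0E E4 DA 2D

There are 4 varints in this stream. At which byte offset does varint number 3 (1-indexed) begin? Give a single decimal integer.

  byte[0]=0x39 cont=0 payload=0x39=57: acc |= 57<<0 -> acc=57 shift=7 [end]
Varint 1: bytes[0:1] = 39 -> value 57 (1 byte(s))
  byte[1]=0xAF cont=1 payload=0x2F=47: acc |= 47<<0 -> acc=47 shift=7
  byte[2]=0x5F cont=0 payload=0x5F=95: acc |= 95<<7 -> acc=12207 shift=14 [end]
Varint 2: bytes[1:3] = AF 5F -> value 12207 (2 byte(s))
  byte[3]=0xC9 cont=1 payload=0x49=73: acc |= 73<<0 -> acc=73 shift=7
  byte[4]=0x0E cont=0 payload=0x0E=14: acc |= 14<<7 -> acc=1865 shift=14 [end]
Varint 3: bytes[3:5] = C9 0E -> value 1865 (2 byte(s))
  byte[5]=0xE4 cont=1 payload=0x64=100: acc |= 100<<0 -> acc=100 shift=7
  byte[6]=0xDA cont=1 payload=0x5A=90: acc |= 90<<7 -> acc=11620 shift=14
  byte[7]=0x2D cont=0 payload=0x2D=45: acc |= 45<<14 -> acc=748900 shift=21 [end]
Varint 4: bytes[5:8] = E4 DA 2D -> value 748900 (3 byte(s))

Answer: 3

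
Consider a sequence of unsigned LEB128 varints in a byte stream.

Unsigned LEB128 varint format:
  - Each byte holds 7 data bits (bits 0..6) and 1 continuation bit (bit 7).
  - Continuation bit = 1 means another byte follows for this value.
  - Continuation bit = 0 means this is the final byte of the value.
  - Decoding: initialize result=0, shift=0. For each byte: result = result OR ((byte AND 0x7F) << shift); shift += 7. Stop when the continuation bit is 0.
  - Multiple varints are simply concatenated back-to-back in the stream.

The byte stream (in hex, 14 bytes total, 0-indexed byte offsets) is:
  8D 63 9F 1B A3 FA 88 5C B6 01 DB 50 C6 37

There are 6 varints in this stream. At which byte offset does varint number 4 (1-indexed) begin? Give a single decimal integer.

Answer: 8

Derivation:
  byte[0]=0x8D cont=1 payload=0x0D=13: acc |= 13<<0 -> acc=13 shift=7
  byte[1]=0x63 cont=0 payload=0x63=99: acc |= 99<<7 -> acc=12685 shift=14 [end]
Varint 1: bytes[0:2] = 8D 63 -> value 12685 (2 byte(s))
  byte[2]=0x9F cont=1 payload=0x1F=31: acc |= 31<<0 -> acc=31 shift=7
  byte[3]=0x1B cont=0 payload=0x1B=27: acc |= 27<<7 -> acc=3487 shift=14 [end]
Varint 2: bytes[2:4] = 9F 1B -> value 3487 (2 byte(s))
  byte[4]=0xA3 cont=1 payload=0x23=35: acc |= 35<<0 -> acc=35 shift=7
  byte[5]=0xFA cont=1 payload=0x7A=122: acc |= 122<<7 -> acc=15651 shift=14
  byte[6]=0x88 cont=1 payload=0x08=8: acc |= 8<<14 -> acc=146723 shift=21
  byte[7]=0x5C cont=0 payload=0x5C=92: acc |= 92<<21 -> acc=193084707 shift=28 [end]
Varint 3: bytes[4:8] = A3 FA 88 5C -> value 193084707 (4 byte(s))
  byte[8]=0xB6 cont=1 payload=0x36=54: acc |= 54<<0 -> acc=54 shift=7
  byte[9]=0x01 cont=0 payload=0x01=1: acc |= 1<<7 -> acc=182 shift=14 [end]
Varint 4: bytes[8:10] = B6 01 -> value 182 (2 byte(s))
  byte[10]=0xDB cont=1 payload=0x5B=91: acc |= 91<<0 -> acc=91 shift=7
  byte[11]=0x50 cont=0 payload=0x50=80: acc |= 80<<7 -> acc=10331 shift=14 [end]
Varint 5: bytes[10:12] = DB 50 -> value 10331 (2 byte(s))
  byte[12]=0xC6 cont=1 payload=0x46=70: acc |= 70<<0 -> acc=70 shift=7
  byte[13]=0x37 cont=0 payload=0x37=55: acc |= 55<<7 -> acc=7110 shift=14 [end]
Varint 6: bytes[12:14] = C6 37 -> value 7110 (2 byte(s))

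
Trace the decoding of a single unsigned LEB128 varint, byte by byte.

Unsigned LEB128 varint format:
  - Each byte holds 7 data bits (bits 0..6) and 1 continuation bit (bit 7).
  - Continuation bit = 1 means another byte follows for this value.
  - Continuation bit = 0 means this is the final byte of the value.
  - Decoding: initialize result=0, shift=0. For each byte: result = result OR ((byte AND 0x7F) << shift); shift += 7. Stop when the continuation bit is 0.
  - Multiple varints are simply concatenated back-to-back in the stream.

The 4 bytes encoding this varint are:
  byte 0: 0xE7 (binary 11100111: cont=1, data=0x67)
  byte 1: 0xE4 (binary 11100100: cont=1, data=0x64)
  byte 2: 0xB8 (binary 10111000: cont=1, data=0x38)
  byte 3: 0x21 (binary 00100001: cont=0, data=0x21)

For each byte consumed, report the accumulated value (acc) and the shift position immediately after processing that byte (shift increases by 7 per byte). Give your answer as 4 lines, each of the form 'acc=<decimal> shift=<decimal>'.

Answer: acc=103 shift=7
acc=12903 shift=14
acc=930407 shift=21
acc=70136423 shift=28

Derivation:
byte 0=0xE7: payload=0x67=103, contrib = 103<<0 = 103; acc -> 103, shift -> 7
byte 1=0xE4: payload=0x64=100, contrib = 100<<7 = 12800; acc -> 12903, shift -> 14
byte 2=0xB8: payload=0x38=56, contrib = 56<<14 = 917504; acc -> 930407, shift -> 21
byte 3=0x21: payload=0x21=33, contrib = 33<<21 = 69206016; acc -> 70136423, shift -> 28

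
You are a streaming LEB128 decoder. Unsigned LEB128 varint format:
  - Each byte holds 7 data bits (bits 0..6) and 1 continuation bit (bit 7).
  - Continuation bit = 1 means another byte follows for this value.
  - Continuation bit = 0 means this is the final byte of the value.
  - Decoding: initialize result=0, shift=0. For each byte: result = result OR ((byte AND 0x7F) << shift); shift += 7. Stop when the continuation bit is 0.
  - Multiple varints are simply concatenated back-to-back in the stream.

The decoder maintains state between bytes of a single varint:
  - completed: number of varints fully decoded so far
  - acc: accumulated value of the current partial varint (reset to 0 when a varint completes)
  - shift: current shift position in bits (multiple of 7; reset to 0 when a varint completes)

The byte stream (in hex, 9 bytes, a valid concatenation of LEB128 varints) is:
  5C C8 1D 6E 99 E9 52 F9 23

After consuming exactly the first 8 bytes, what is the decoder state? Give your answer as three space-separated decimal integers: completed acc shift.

Answer: 4 121 7

Derivation:
byte[0]=0x5C cont=0 payload=0x5C: varint #1 complete (value=92); reset -> completed=1 acc=0 shift=0
byte[1]=0xC8 cont=1 payload=0x48: acc |= 72<<0 -> completed=1 acc=72 shift=7
byte[2]=0x1D cont=0 payload=0x1D: varint #2 complete (value=3784); reset -> completed=2 acc=0 shift=0
byte[3]=0x6E cont=0 payload=0x6E: varint #3 complete (value=110); reset -> completed=3 acc=0 shift=0
byte[4]=0x99 cont=1 payload=0x19: acc |= 25<<0 -> completed=3 acc=25 shift=7
byte[5]=0xE9 cont=1 payload=0x69: acc |= 105<<7 -> completed=3 acc=13465 shift=14
byte[6]=0x52 cont=0 payload=0x52: varint #4 complete (value=1356953); reset -> completed=4 acc=0 shift=0
byte[7]=0xF9 cont=1 payload=0x79: acc |= 121<<0 -> completed=4 acc=121 shift=7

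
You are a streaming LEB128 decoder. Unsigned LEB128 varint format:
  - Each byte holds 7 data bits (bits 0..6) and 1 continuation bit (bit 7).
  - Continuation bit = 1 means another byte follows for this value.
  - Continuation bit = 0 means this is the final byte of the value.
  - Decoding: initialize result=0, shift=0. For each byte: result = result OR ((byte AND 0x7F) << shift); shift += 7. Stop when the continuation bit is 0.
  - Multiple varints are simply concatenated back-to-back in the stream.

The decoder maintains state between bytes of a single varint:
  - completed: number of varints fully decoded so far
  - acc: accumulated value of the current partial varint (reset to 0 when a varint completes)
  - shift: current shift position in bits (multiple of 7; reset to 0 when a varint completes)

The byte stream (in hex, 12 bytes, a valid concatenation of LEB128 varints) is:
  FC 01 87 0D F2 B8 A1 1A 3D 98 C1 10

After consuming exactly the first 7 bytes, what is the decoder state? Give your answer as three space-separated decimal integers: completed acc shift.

Answer: 2 547954 21

Derivation:
byte[0]=0xFC cont=1 payload=0x7C: acc |= 124<<0 -> completed=0 acc=124 shift=7
byte[1]=0x01 cont=0 payload=0x01: varint #1 complete (value=252); reset -> completed=1 acc=0 shift=0
byte[2]=0x87 cont=1 payload=0x07: acc |= 7<<0 -> completed=1 acc=7 shift=7
byte[3]=0x0D cont=0 payload=0x0D: varint #2 complete (value=1671); reset -> completed=2 acc=0 shift=0
byte[4]=0xF2 cont=1 payload=0x72: acc |= 114<<0 -> completed=2 acc=114 shift=7
byte[5]=0xB8 cont=1 payload=0x38: acc |= 56<<7 -> completed=2 acc=7282 shift=14
byte[6]=0xA1 cont=1 payload=0x21: acc |= 33<<14 -> completed=2 acc=547954 shift=21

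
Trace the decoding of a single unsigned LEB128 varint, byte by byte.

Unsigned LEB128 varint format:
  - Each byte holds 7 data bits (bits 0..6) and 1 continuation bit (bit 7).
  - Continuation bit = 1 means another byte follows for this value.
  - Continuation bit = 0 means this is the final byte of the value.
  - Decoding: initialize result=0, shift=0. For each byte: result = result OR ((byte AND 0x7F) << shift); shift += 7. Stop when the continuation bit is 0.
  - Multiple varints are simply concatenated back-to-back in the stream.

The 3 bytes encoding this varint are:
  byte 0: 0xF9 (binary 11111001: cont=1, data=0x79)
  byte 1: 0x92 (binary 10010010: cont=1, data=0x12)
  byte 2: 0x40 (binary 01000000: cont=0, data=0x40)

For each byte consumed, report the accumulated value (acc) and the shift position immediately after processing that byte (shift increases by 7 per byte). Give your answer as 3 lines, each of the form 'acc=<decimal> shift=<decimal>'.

Answer: acc=121 shift=7
acc=2425 shift=14
acc=1051001 shift=21

Derivation:
byte 0=0xF9: payload=0x79=121, contrib = 121<<0 = 121; acc -> 121, shift -> 7
byte 1=0x92: payload=0x12=18, contrib = 18<<7 = 2304; acc -> 2425, shift -> 14
byte 2=0x40: payload=0x40=64, contrib = 64<<14 = 1048576; acc -> 1051001, shift -> 21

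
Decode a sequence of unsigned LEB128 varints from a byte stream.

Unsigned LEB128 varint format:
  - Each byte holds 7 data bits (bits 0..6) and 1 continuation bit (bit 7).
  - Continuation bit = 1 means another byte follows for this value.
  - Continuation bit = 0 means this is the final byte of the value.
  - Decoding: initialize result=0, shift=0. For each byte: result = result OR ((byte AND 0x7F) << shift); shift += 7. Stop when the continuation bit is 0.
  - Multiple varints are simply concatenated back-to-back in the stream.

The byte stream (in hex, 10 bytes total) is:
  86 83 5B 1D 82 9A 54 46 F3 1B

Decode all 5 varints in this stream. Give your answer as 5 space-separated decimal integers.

  byte[0]=0x86 cont=1 payload=0x06=6: acc |= 6<<0 -> acc=6 shift=7
  byte[1]=0x83 cont=1 payload=0x03=3: acc |= 3<<7 -> acc=390 shift=14
  byte[2]=0x5B cont=0 payload=0x5B=91: acc |= 91<<14 -> acc=1491334 shift=21 [end]
Varint 1: bytes[0:3] = 86 83 5B -> value 1491334 (3 byte(s))
  byte[3]=0x1D cont=0 payload=0x1D=29: acc |= 29<<0 -> acc=29 shift=7 [end]
Varint 2: bytes[3:4] = 1D -> value 29 (1 byte(s))
  byte[4]=0x82 cont=1 payload=0x02=2: acc |= 2<<0 -> acc=2 shift=7
  byte[5]=0x9A cont=1 payload=0x1A=26: acc |= 26<<7 -> acc=3330 shift=14
  byte[6]=0x54 cont=0 payload=0x54=84: acc |= 84<<14 -> acc=1379586 shift=21 [end]
Varint 3: bytes[4:7] = 82 9A 54 -> value 1379586 (3 byte(s))
  byte[7]=0x46 cont=0 payload=0x46=70: acc |= 70<<0 -> acc=70 shift=7 [end]
Varint 4: bytes[7:8] = 46 -> value 70 (1 byte(s))
  byte[8]=0xF3 cont=1 payload=0x73=115: acc |= 115<<0 -> acc=115 shift=7
  byte[9]=0x1B cont=0 payload=0x1B=27: acc |= 27<<7 -> acc=3571 shift=14 [end]
Varint 5: bytes[8:10] = F3 1B -> value 3571 (2 byte(s))

Answer: 1491334 29 1379586 70 3571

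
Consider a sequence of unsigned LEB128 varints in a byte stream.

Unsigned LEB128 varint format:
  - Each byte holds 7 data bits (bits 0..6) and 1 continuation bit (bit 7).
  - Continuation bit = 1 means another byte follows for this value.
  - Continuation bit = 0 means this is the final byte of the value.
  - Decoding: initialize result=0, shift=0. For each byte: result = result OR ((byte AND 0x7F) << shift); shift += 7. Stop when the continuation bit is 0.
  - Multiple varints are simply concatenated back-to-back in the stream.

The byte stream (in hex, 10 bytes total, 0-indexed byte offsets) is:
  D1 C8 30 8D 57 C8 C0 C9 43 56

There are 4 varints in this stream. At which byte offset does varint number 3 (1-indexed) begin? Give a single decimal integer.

Answer: 5

Derivation:
  byte[0]=0xD1 cont=1 payload=0x51=81: acc |= 81<<0 -> acc=81 shift=7
  byte[1]=0xC8 cont=1 payload=0x48=72: acc |= 72<<7 -> acc=9297 shift=14
  byte[2]=0x30 cont=0 payload=0x30=48: acc |= 48<<14 -> acc=795729 shift=21 [end]
Varint 1: bytes[0:3] = D1 C8 30 -> value 795729 (3 byte(s))
  byte[3]=0x8D cont=1 payload=0x0D=13: acc |= 13<<0 -> acc=13 shift=7
  byte[4]=0x57 cont=0 payload=0x57=87: acc |= 87<<7 -> acc=11149 shift=14 [end]
Varint 2: bytes[3:5] = 8D 57 -> value 11149 (2 byte(s))
  byte[5]=0xC8 cont=1 payload=0x48=72: acc |= 72<<0 -> acc=72 shift=7
  byte[6]=0xC0 cont=1 payload=0x40=64: acc |= 64<<7 -> acc=8264 shift=14
  byte[7]=0xC9 cont=1 payload=0x49=73: acc |= 73<<14 -> acc=1204296 shift=21
  byte[8]=0x43 cont=0 payload=0x43=67: acc |= 67<<21 -> acc=141713480 shift=28 [end]
Varint 3: bytes[5:9] = C8 C0 C9 43 -> value 141713480 (4 byte(s))
  byte[9]=0x56 cont=0 payload=0x56=86: acc |= 86<<0 -> acc=86 shift=7 [end]
Varint 4: bytes[9:10] = 56 -> value 86 (1 byte(s))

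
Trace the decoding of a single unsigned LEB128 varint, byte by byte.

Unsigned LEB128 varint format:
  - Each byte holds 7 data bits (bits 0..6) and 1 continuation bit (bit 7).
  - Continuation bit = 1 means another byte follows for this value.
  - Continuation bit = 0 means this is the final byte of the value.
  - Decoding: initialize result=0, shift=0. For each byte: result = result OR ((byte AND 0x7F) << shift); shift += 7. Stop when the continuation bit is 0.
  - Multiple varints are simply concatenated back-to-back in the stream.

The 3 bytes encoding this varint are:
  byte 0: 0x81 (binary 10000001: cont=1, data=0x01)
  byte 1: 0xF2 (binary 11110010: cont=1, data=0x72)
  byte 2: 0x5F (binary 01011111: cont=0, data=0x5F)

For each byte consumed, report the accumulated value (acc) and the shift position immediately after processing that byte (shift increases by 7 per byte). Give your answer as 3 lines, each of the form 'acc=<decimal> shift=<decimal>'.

Answer: acc=1 shift=7
acc=14593 shift=14
acc=1571073 shift=21

Derivation:
byte 0=0x81: payload=0x01=1, contrib = 1<<0 = 1; acc -> 1, shift -> 7
byte 1=0xF2: payload=0x72=114, contrib = 114<<7 = 14592; acc -> 14593, shift -> 14
byte 2=0x5F: payload=0x5F=95, contrib = 95<<14 = 1556480; acc -> 1571073, shift -> 21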